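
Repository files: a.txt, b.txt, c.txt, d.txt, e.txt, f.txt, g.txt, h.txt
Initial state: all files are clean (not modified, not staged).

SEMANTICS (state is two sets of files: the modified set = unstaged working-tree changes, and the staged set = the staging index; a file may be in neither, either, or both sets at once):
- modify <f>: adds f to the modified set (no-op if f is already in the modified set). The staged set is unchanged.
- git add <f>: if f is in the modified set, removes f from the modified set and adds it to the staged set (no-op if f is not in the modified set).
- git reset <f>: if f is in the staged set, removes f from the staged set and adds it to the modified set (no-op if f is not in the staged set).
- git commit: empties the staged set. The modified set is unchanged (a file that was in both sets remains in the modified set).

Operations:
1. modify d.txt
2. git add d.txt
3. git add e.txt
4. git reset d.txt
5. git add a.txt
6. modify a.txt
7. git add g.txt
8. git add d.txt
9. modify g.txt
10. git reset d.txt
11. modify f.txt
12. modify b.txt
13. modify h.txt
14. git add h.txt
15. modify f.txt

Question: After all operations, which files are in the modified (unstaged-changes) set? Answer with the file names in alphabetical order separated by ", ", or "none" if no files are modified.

After op 1 (modify d.txt): modified={d.txt} staged={none}
After op 2 (git add d.txt): modified={none} staged={d.txt}
After op 3 (git add e.txt): modified={none} staged={d.txt}
After op 4 (git reset d.txt): modified={d.txt} staged={none}
After op 5 (git add a.txt): modified={d.txt} staged={none}
After op 6 (modify a.txt): modified={a.txt, d.txt} staged={none}
After op 7 (git add g.txt): modified={a.txt, d.txt} staged={none}
After op 8 (git add d.txt): modified={a.txt} staged={d.txt}
After op 9 (modify g.txt): modified={a.txt, g.txt} staged={d.txt}
After op 10 (git reset d.txt): modified={a.txt, d.txt, g.txt} staged={none}
After op 11 (modify f.txt): modified={a.txt, d.txt, f.txt, g.txt} staged={none}
After op 12 (modify b.txt): modified={a.txt, b.txt, d.txt, f.txt, g.txt} staged={none}
After op 13 (modify h.txt): modified={a.txt, b.txt, d.txt, f.txt, g.txt, h.txt} staged={none}
After op 14 (git add h.txt): modified={a.txt, b.txt, d.txt, f.txt, g.txt} staged={h.txt}
After op 15 (modify f.txt): modified={a.txt, b.txt, d.txt, f.txt, g.txt} staged={h.txt}

Answer: a.txt, b.txt, d.txt, f.txt, g.txt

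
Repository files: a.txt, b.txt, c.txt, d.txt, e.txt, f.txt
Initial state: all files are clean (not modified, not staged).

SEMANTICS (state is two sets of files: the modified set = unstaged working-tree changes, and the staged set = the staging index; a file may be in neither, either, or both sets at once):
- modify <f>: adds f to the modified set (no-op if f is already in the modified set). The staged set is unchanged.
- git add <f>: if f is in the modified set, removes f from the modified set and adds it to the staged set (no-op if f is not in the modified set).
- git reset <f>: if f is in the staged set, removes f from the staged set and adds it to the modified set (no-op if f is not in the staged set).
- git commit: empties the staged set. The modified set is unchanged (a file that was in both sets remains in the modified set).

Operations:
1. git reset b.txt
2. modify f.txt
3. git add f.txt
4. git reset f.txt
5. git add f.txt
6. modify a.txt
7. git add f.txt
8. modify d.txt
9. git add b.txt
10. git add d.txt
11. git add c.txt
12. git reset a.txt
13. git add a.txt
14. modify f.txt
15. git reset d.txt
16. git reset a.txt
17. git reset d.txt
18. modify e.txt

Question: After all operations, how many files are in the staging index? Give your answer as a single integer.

Answer: 1

Derivation:
After op 1 (git reset b.txt): modified={none} staged={none}
After op 2 (modify f.txt): modified={f.txt} staged={none}
After op 3 (git add f.txt): modified={none} staged={f.txt}
After op 4 (git reset f.txt): modified={f.txt} staged={none}
After op 5 (git add f.txt): modified={none} staged={f.txt}
After op 6 (modify a.txt): modified={a.txt} staged={f.txt}
After op 7 (git add f.txt): modified={a.txt} staged={f.txt}
After op 8 (modify d.txt): modified={a.txt, d.txt} staged={f.txt}
After op 9 (git add b.txt): modified={a.txt, d.txt} staged={f.txt}
After op 10 (git add d.txt): modified={a.txt} staged={d.txt, f.txt}
After op 11 (git add c.txt): modified={a.txt} staged={d.txt, f.txt}
After op 12 (git reset a.txt): modified={a.txt} staged={d.txt, f.txt}
After op 13 (git add a.txt): modified={none} staged={a.txt, d.txt, f.txt}
After op 14 (modify f.txt): modified={f.txt} staged={a.txt, d.txt, f.txt}
After op 15 (git reset d.txt): modified={d.txt, f.txt} staged={a.txt, f.txt}
After op 16 (git reset a.txt): modified={a.txt, d.txt, f.txt} staged={f.txt}
After op 17 (git reset d.txt): modified={a.txt, d.txt, f.txt} staged={f.txt}
After op 18 (modify e.txt): modified={a.txt, d.txt, e.txt, f.txt} staged={f.txt}
Final staged set: {f.txt} -> count=1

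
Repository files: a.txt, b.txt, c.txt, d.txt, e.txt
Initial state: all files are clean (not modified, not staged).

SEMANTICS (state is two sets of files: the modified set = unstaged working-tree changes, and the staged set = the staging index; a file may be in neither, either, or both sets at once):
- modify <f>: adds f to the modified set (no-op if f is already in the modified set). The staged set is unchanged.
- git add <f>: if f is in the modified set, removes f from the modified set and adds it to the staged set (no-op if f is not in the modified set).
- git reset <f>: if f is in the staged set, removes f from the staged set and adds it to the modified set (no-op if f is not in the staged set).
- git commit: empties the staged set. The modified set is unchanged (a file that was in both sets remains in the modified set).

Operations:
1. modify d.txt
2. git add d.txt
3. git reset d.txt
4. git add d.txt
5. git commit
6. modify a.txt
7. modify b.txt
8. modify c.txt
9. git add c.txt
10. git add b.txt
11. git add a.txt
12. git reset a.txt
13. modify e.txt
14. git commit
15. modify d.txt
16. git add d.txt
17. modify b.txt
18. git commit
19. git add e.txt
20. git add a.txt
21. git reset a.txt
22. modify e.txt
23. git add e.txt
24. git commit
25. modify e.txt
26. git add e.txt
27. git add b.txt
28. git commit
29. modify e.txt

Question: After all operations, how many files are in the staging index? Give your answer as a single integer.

After op 1 (modify d.txt): modified={d.txt} staged={none}
After op 2 (git add d.txt): modified={none} staged={d.txt}
After op 3 (git reset d.txt): modified={d.txt} staged={none}
After op 4 (git add d.txt): modified={none} staged={d.txt}
After op 5 (git commit): modified={none} staged={none}
After op 6 (modify a.txt): modified={a.txt} staged={none}
After op 7 (modify b.txt): modified={a.txt, b.txt} staged={none}
After op 8 (modify c.txt): modified={a.txt, b.txt, c.txt} staged={none}
After op 9 (git add c.txt): modified={a.txt, b.txt} staged={c.txt}
After op 10 (git add b.txt): modified={a.txt} staged={b.txt, c.txt}
After op 11 (git add a.txt): modified={none} staged={a.txt, b.txt, c.txt}
After op 12 (git reset a.txt): modified={a.txt} staged={b.txt, c.txt}
After op 13 (modify e.txt): modified={a.txt, e.txt} staged={b.txt, c.txt}
After op 14 (git commit): modified={a.txt, e.txt} staged={none}
After op 15 (modify d.txt): modified={a.txt, d.txt, e.txt} staged={none}
After op 16 (git add d.txt): modified={a.txt, e.txt} staged={d.txt}
After op 17 (modify b.txt): modified={a.txt, b.txt, e.txt} staged={d.txt}
After op 18 (git commit): modified={a.txt, b.txt, e.txt} staged={none}
After op 19 (git add e.txt): modified={a.txt, b.txt} staged={e.txt}
After op 20 (git add a.txt): modified={b.txt} staged={a.txt, e.txt}
After op 21 (git reset a.txt): modified={a.txt, b.txt} staged={e.txt}
After op 22 (modify e.txt): modified={a.txt, b.txt, e.txt} staged={e.txt}
After op 23 (git add e.txt): modified={a.txt, b.txt} staged={e.txt}
After op 24 (git commit): modified={a.txt, b.txt} staged={none}
After op 25 (modify e.txt): modified={a.txt, b.txt, e.txt} staged={none}
After op 26 (git add e.txt): modified={a.txt, b.txt} staged={e.txt}
After op 27 (git add b.txt): modified={a.txt} staged={b.txt, e.txt}
After op 28 (git commit): modified={a.txt} staged={none}
After op 29 (modify e.txt): modified={a.txt, e.txt} staged={none}
Final staged set: {none} -> count=0

Answer: 0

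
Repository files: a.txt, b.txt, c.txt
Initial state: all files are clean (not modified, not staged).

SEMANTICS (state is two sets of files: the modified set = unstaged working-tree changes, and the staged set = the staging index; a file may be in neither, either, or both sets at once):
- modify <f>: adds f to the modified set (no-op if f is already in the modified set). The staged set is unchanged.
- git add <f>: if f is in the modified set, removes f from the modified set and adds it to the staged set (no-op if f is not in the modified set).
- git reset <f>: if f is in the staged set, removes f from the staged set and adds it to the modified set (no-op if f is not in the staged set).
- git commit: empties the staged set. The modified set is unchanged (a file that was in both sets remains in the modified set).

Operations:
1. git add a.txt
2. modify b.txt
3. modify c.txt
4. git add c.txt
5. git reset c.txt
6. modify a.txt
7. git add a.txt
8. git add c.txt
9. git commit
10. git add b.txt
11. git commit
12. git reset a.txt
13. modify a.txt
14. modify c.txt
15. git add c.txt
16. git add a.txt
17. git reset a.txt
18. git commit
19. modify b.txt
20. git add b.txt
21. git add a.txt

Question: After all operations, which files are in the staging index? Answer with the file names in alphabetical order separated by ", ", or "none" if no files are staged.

Answer: a.txt, b.txt

Derivation:
After op 1 (git add a.txt): modified={none} staged={none}
After op 2 (modify b.txt): modified={b.txt} staged={none}
After op 3 (modify c.txt): modified={b.txt, c.txt} staged={none}
After op 4 (git add c.txt): modified={b.txt} staged={c.txt}
After op 5 (git reset c.txt): modified={b.txt, c.txt} staged={none}
After op 6 (modify a.txt): modified={a.txt, b.txt, c.txt} staged={none}
After op 7 (git add a.txt): modified={b.txt, c.txt} staged={a.txt}
After op 8 (git add c.txt): modified={b.txt} staged={a.txt, c.txt}
After op 9 (git commit): modified={b.txt} staged={none}
After op 10 (git add b.txt): modified={none} staged={b.txt}
After op 11 (git commit): modified={none} staged={none}
After op 12 (git reset a.txt): modified={none} staged={none}
After op 13 (modify a.txt): modified={a.txt} staged={none}
After op 14 (modify c.txt): modified={a.txt, c.txt} staged={none}
After op 15 (git add c.txt): modified={a.txt} staged={c.txt}
After op 16 (git add a.txt): modified={none} staged={a.txt, c.txt}
After op 17 (git reset a.txt): modified={a.txt} staged={c.txt}
After op 18 (git commit): modified={a.txt} staged={none}
After op 19 (modify b.txt): modified={a.txt, b.txt} staged={none}
After op 20 (git add b.txt): modified={a.txt} staged={b.txt}
After op 21 (git add a.txt): modified={none} staged={a.txt, b.txt}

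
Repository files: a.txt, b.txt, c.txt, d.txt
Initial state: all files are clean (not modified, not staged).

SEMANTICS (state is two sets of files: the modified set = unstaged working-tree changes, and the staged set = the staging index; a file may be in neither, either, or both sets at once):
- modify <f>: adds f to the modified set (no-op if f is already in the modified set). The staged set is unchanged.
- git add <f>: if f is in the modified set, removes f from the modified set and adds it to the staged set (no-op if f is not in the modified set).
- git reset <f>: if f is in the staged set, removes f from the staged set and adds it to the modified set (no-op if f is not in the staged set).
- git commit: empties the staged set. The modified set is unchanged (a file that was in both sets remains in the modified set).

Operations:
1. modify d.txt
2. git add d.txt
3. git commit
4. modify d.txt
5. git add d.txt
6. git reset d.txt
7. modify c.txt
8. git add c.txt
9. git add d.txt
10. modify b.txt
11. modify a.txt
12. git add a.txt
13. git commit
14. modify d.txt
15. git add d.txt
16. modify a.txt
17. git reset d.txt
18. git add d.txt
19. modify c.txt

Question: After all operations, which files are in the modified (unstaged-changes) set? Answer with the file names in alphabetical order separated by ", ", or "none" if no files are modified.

After op 1 (modify d.txt): modified={d.txt} staged={none}
After op 2 (git add d.txt): modified={none} staged={d.txt}
After op 3 (git commit): modified={none} staged={none}
After op 4 (modify d.txt): modified={d.txt} staged={none}
After op 5 (git add d.txt): modified={none} staged={d.txt}
After op 6 (git reset d.txt): modified={d.txt} staged={none}
After op 7 (modify c.txt): modified={c.txt, d.txt} staged={none}
After op 8 (git add c.txt): modified={d.txt} staged={c.txt}
After op 9 (git add d.txt): modified={none} staged={c.txt, d.txt}
After op 10 (modify b.txt): modified={b.txt} staged={c.txt, d.txt}
After op 11 (modify a.txt): modified={a.txt, b.txt} staged={c.txt, d.txt}
After op 12 (git add a.txt): modified={b.txt} staged={a.txt, c.txt, d.txt}
After op 13 (git commit): modified={b.txt} staged={none}
After op 14 (modify d.txt): modified={b.txt, d.txt} staged={none}
After op 15 (git add d.txt): modified={b.txt} staged={d.txt}
After op 16 (modify a.txt): modified={a.txt, b.txt} staged={d.txt}
After op 17 (git reset d.txt): modified={a.txt, b.txt, d.txt} staged={none}
After op 18 (git add d.txt): modified={a.txt, b.txt} staged={d.txt}
After op 19 (modify c.txt): modified={a.txt, b.txt, c.txt} staged={d.txt}

Answer: a.txt, b.txt, c.txt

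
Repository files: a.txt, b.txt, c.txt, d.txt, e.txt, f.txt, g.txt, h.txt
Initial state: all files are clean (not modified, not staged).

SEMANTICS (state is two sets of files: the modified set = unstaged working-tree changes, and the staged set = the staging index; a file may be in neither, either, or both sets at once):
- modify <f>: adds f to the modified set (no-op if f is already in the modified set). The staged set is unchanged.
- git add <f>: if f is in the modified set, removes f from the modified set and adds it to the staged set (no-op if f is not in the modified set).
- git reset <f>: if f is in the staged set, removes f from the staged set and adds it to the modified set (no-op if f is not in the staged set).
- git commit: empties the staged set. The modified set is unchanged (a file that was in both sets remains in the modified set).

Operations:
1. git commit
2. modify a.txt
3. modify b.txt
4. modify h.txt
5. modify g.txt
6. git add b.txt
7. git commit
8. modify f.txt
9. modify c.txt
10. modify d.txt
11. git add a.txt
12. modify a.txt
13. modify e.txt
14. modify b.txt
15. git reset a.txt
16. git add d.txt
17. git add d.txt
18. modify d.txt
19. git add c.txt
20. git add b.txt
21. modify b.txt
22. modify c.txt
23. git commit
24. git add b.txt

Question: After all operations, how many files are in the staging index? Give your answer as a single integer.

Answer: 1

Derivation:
After op 1 (git commit): modified={none} staged={none}
After op 2 (modify a.txt): modified={a.txt} staged={none}
After op 3 (modify b.txt): modified={a.txt, b.txt} staged={none}
After op 4 (modify h.txt): modified={a.txt, b.txt, h.txt} staged={none}
After op 5 (modify g.txt): modified={a.txt, b.txt, g.txt, h.txt} staged={none}
After op 6 (git add b.txt): modified={a.txt, g.txt, h.txt} staged={b.txt}
After op 7 (git commit): modified={a.txt, g.txt, h.txt} staged={none}
After op 8 (modify f.txt): modified={a.txt, f.txt, g.txt, h.txt} staged={none}
After op 9 (modify c.txt): modified={a.txt, c.txt, f.txt, g.txt, h.txt} staged={none}
After op 10 (modify d.txt): modified={a.txt, c.txt, d.txt, f.txt, g.txt, h.txt} staged={none}
After op 11 (git add a.txt): modified={c.txt, d.txt, f.txt, g.txt, h.txt} staged={a.txt}
After op 12 (modify a.txt): modified={a.txt, c.txt, d.txt, f.txt, g.txt, h.txt} staged={a.txt}
After op 13 (modify e.txt): modified={a.txt, c.txt, d.txt, e.txt, f.txt, g.txt, h.txt} staged={a.txt}
After op 14 (modify b.txt): modified={a.txt, b.txt, c.txt, d.txt, e.txt, f.txt, g.txt, h.txt} staged={a.txt}
After op 15 (git reset a.txt): modified={a.txt, b.txt, c.txt, d.txt, e.txt, f.txt, g.txt, h.txt} staged={none}
After op 16 (git add d.txt): modified={a.txt, b.txt, c.txt, e.txt, f.txt, g.txt, h.txt} staged={d.txt}
After op 17 (git add d.txt): modified={a.txt, b.txt, c.txt, e.txt, f.txt, g.txt, h.txt} staged={d.txt}
After op 18 (modify d.txt): modified={a.txt, b.txt, c.txt, d.txt, e.txt, f.txt, g.txt, h.txt} staged={d.txt}
After op 19 (git add c.txt): modified={a.txt, b.txt, d.txt, e.txt, f.txt, g.txt, h.txt} staged={c.txt, d.txt}
After op 20 (git add b.txt): modified={a.txt, d.txt, e.txt, f.txt, g.txt, h.txt} staged={b.txt, c.txt, d.txt}
After op 21 (modify b.txt): modified={a.txt, b.txt, d.txt, e.txt, f.txt, g.txt, h.txt} staged={b.txt, c.txt, d.txt}
After op 22 (modify c.txt): modified={a.txt, b.txt, c.txt, d.txt, e.txt, f.txt, g.txt, h.txt} staged={b.txt, c.txt, d.txt}
After op 23 (git commit): modified={a.txt, b.txt, c.txt, d.txt, e.txt, f.txt, g.txt, h.txt} staged={none}
After op 24 (git add b.txt): modified={a.txt, c.txt, d.txt, e.txt, f.txt, g.txt, h.txt} staged={b.txt}
Final staged set: {b.txt} -> count=1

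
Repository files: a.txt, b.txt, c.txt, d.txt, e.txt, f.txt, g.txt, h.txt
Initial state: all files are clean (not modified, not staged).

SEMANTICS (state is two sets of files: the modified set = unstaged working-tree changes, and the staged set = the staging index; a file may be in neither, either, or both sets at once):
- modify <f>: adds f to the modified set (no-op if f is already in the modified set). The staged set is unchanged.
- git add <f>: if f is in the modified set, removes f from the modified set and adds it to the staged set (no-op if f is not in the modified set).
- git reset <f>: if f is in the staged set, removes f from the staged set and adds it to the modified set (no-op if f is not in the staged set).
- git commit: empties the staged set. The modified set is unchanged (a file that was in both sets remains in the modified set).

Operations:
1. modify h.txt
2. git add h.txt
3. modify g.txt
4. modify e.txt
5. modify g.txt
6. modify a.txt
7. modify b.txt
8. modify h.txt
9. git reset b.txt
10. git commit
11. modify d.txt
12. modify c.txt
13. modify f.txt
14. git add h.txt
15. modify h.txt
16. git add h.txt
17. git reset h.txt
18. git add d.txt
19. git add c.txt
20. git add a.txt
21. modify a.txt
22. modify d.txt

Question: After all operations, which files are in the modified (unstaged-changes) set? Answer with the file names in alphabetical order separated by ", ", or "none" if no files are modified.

Answer: a.txt, b.txt, d.txt, e.txt, f.txt, g.txt, h.txt

Derivation:
After op 1 (modify h.txt): modified={h.txt} staged={none}
After op 2 (git add h.txt): modified={none} staged={h.txt}
After op 3 (modify g.txt): modified={g.txt} staged={h.txt}
After op 4 (modify e.txt): modified={e.txt, g.txt} staged={h.txt}
After op 5 (modify g.txt): modified={e.txt, g.txt} staged={h.txt}
After op 6 (modify a.txt): modified={a.txt, e.txt, g.txt} staged={h.txt}
After op 7 (modify b.txt): modified={a.txt, b.txt, e.txt, g.txt} staged={h.txt}
After op 8 (modify h.txt): modified={a.txt, b.txt, e.txt, g.txt, h.txt} staged={h.txt}
After op 9 (git reset b.txt): modified={a.txt, b.txt, e.txt, g.txt, h.txt} staged={h.txt}
After op 10 (git commit): modified={a.txt, b.txt, e.txt, g.txt, h.txt} staged={none}
After op 11 (modify d.txt): modified={a.txt, b.txt, d.txt, e.txt, g.txt, h.txt} staged={none}
After op 12 (modify c.txt): modified={a.txt, b.txt, c.txt, d.txt, e.txt, g.txt, h.txt} staged={none}
After op 13 (modify f.txt): modified={a.txt, b.txt, c.txt, d.txt, e.txt, f.txt, g.txt, h.txt} staged={none}
After op 14 (git add h.txt): modified={a.txt, b.txt, c.txt, d.txt, e.txt, f.txt, g.txt} staged={h.txt}
After op 15 (modify h.txt): modified={a.txt, b.txt, c.txt, d.txt, e.txt, f.txt, g.txt, h.txt} staged={h.txt}
After op 16 (git add h.txt): modified={a.txt, b.txt, c.txt, d.txt, e.txt, f.txt, g.txt} staged={h.txt}
After op 17 (git reset h.txt): modified={a.txt, b.txt, c.txt, d.txt, e.txt, f.txt, g.txt, h.txt} staged={none}
After op 18 (git add d.txt): modified={a.txt, b.txt, c.txt, e.txt, f.txt, g.txt, h.txt} staged={d.txt}
After op 19 (git add c.txt): modified={a.txt, b.txt, e.txt, f.txt, g.txt, h.txt} staged={c.txt, d.txt}
After op 20 (git add a.txt): modified={b.txt, e.txt, f.txt, g.txt, h.txt} staged={a.txt, c.txt, d.txt}
After op 21 (modify a.txt): modified={a.txt, b.txt, e.txt, f.txt, g.txt, h.txt} staged={a.txt, c.txt, d.txt}
After op 22 (modify d.txt): modified={a.txt, b.txt, d.txt, e.txt, f.txt, g.txt, h.txt} staged={a.txt, c.txt, d.txt}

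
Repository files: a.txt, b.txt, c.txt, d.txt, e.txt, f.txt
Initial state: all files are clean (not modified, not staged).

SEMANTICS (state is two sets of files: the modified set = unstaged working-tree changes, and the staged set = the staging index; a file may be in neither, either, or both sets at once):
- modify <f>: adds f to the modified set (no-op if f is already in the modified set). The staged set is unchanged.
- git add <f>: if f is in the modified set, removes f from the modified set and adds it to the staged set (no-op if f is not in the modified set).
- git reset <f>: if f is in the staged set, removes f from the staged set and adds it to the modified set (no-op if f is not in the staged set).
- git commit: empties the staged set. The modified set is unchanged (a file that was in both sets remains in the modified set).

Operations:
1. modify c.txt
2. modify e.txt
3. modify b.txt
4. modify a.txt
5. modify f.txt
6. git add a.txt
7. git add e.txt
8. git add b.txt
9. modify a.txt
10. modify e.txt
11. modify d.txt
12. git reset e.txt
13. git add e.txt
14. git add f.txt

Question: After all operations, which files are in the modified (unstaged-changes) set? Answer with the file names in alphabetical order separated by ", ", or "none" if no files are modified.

Answer: a.txt, c.txt, d.txt

Derivation:
After op 1 (modify c.txt): modified={c.txt} staged={none}
After op 2 (modify e.txt): modified={c.txt, e.txt} staged={none}
After op 3 (modify b.txt): modified={b.txt, c.txt, e.txt} staged={none}
After op 4 (modify a.txt): modified={a.txt, b.txt, c.txt, e.txt} staged={none}
After op 5 (modify f.txt): modified={a.txt, b.txt, c.txt, e.txt, f.txt} staged={none}
After op 6 (git add a.txt): modified={b.txt, c.txt, e.txt, f.txt} staged={a.txt}
After op 7 (git add e.txt): modified={b.txt, c.txt, f.txt} staged={a.txt, e.txt}
After op 8 (git add b.txt): modified={c.txt, f.txt} staged={a.txt, b.txt, e.txt}
After op 9 (modify a.txt): modified={a.txt, c.txt, f.txt} staged={a.txt, b.txt, e.txt}
After op 10 (modify e.txt): modified={a.txt, c.txt, e.txt, f.txt} staged={a.txt, b.txt, e.txt}
After op 11 (modify d.txt): modified={a.txt, c.txt, d.txt, e.txt, f.txt} staged={a.txt, b.txt, e.txt}
After op 12 (git reset e.txt): modified={a.txt, c.txt, d.txt, e.txt, f.txt} staged={a.txt, b.txt}
After op 13 (git add e.txt): modified={a.txt, c.txt, d.txt, f.txt} staged={a.txt, b.txt, e.txt}
After op 14 (git add f.txt): modified={a.txt, c.txt, d.txt} staged={a.txt, b.txt, e.txt, f.txt}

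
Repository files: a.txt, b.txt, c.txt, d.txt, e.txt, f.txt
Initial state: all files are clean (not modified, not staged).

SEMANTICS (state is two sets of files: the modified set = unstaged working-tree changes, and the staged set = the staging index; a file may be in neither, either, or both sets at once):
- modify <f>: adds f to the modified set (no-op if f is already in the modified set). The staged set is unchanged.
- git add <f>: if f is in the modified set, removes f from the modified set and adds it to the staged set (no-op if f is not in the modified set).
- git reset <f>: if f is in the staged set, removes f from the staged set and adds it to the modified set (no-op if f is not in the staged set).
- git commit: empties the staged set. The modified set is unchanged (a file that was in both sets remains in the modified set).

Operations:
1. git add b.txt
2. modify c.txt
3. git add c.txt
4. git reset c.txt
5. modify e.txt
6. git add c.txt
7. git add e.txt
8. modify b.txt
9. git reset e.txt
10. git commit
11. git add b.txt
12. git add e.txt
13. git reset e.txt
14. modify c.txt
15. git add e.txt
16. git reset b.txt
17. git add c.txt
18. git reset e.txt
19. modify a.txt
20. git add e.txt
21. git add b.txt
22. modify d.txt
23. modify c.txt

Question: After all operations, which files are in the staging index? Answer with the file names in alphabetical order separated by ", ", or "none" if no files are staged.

After op 1 (git add b.txt): modified={none} staged={none}
After op 2 (modify c.txt): modified={c.txt} staged={none}
After op 3 (git add c.txt): modified={none} staged={c.txt}
After op 4 (git reset c.txt): modified={c.txt} staged={none}
After op 5 (modify e.txt): modified={c.txt, e.txt} staged={none}
After op 6 (git add c.txt): modified={e.txt} staged={c.txt}
After op 7 (git add e.txt): modified={none} staged={c.txt, e.txt}
After op 8 (modify b.txt): modified={b.txt} staged={c.txt, e.txt}
After op 9 (git reset e.txt): modified={b.txt, e.txt} staged={c.txt}
After op 10 (git commit): modified={b.txt, e.txt} staged={none}
After op 11 (git add b.txt): modified={e.txt} staged={b.txt}
After op 12 (git add e.txt): modified={none} staged={b.txt, e.txt}
After op 13 (git reset e.txt): modified={e.txt} staged={b.txt}
After op 14 (modify c.txt): modified={c.txt, e.txt} staged={b.txt}
After op 15 (git add e.txt): modified={c.txt} staged={b.txt, e.txt}
After op 16 (git reset b.txt): modified={b.txt, c.txt} staged={e.txt}
After op 17 (git add c.txt): modified={b.txt} staged={c.txt, e.txt}
After op 18 (git reset e.txt): modified={b.txt, e.txt} staged={c.txt}
After op 19 (modify a.txt): modified={a.txt, b.txt, e.txt} staged={c.txt}
After op 20 (git add e.txt): modified={a.txt, b.txt} staged={c.txt, e.txt}
After op 21 (git add b.txt): modified={a.txt} staged={b.txt, c.txt, e.txt}
After op 22 (modify d.txt): modified={a.txt, d.txt} staged={b.txt, c.txt, e.txt}
After op 23 (modify c.txt): modified={a.txt, c.txt, d.txt} staged={b.txt, c.txt, e.txt}

Answer: b.txt, c.txt, e.txt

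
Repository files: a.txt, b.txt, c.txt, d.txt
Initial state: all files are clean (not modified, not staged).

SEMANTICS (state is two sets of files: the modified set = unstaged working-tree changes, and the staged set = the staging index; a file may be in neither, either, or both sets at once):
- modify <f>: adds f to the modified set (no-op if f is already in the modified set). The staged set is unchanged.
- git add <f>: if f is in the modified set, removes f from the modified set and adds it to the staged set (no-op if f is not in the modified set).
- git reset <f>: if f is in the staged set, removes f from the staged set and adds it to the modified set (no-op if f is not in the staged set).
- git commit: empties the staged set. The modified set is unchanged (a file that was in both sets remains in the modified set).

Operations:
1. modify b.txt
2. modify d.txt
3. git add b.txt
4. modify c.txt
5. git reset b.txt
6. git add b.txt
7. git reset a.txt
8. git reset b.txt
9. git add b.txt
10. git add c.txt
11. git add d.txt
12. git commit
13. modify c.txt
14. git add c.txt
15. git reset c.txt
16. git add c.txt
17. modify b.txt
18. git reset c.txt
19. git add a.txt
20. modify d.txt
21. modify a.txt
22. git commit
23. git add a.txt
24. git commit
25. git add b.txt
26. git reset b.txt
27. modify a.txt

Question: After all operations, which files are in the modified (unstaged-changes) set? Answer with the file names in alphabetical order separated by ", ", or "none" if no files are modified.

After op 1 (modify b.txt): modified={b.txt} staged={none}
After op 2 (modify d.txt): modified={b.txt, d.txt} staged={none}
After op 3 (git add b.txt): modified={d.txt} staged={b.txt}
After op 4 (modify c.txt): modified={c.txt, d.txt} staged={b.txt}
After op 5 (git reset b.txt): modified={b.txt, c.txt, d.txt} staged={none}
After op 6 (git add b.txt): modified={c.txt, d.txt} staged={b.txt}
After op 7 (git reset a.txt): modified={c.txt, d.txt} staged={b.txt}
After op 8 (git reset b.txt): modified={b.txt, c.txt, d.txt} staged={none}
After op 9 (git add b.txt): modified={c.txt, d.txt} staged={b.txt}
After op 10 (git add c.txt): modified={d.txt} staged={b.txt, c.txt}
After op 11 (git add d.txt): modified={none} staged={b.txt, c.txt, d.txt}
After op 12 (git commit): modified={none} staged={none}
After op 13 (modify c.txt): modified={c.txt} staged={none}
After op 14 (git add c.txt): modified={none} staged={c.txt}
After op 15 (git reset c.txt): modified={c.txt} staged={none}
After op 16 (git add c.txt): modified={none} staged={c.txt}
After op 17 (modify b.txt): modified={b.txt} staged={c.txt}
After op 18 (git reset c.txt): modified={b.txt, c.txt} staged={none}
After op 19 (git add a.txt): modified={b.txt, c.txt} staged={none}
After op 20 (modify d.txt): modified={b.txt, c.txt, d.txt} staged={none}
After op 21 (modify a.txt): modified={a.txt, b.txt, c.txt, d.txt} staged={none}
After op 22 (git commit): modified={a.txt, b.txt, c.txt, d.txt} staged={none}
After op 23 (git add a.txt): modified={b.txt, c.txt, d.txt} staged={a.txt}
After op 24 (git commit): modified={b.txt, c.txt, d.txt} staged={none}
After op 25 (git add b.txt): modified={c.txt, d.txt} staged={b.txt}
After op 26 (git reset b.txt): modified={b.txt, c.txt, d.txt} staged={none}
After op 27 (modify a.txt): modified={a.txt, b.txt, c.txt, d.txt} staged={none}

Answer: a.txt, b.txt, c.txt, d.txt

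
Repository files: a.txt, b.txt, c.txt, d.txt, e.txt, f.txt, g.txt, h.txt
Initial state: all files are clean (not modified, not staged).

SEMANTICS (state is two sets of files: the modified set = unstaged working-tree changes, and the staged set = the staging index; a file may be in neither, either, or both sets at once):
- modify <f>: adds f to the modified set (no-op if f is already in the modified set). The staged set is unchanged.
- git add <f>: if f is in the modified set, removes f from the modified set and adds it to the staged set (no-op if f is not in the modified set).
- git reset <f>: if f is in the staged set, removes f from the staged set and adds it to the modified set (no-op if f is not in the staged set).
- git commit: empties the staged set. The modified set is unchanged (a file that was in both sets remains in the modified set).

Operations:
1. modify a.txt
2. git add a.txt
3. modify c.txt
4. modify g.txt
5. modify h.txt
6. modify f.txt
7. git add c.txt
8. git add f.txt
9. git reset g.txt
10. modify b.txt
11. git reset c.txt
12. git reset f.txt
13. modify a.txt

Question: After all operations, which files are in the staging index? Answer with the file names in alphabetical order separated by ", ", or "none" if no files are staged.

Answer: a.txt

Derivation:
After op 1 (modify a.txt): modified={a.txt} staged={none}
After op 2 (git add a.txt): modified={none} staged={a.txt}
After op 3 (modify c.txt): modified={c.txt} staged={a.txt}
After op 4 (modify g.txt): modified={c.txt, g.txt} staged={a.txt}
After op 5 (modify h.txt): modified={c.txt, g.txt, h.txt} staged={a.txt}
After op 6 (modify f.txt): modified={c.txt, f.txt, g.txt, h.txt} staged={a.txt}
After op 7 (git add c.txt): modified={f.txt, g.txt, h.txt} staged={a.txt, c.txt}
After op 8 (git add f.txt): modified={g.txt, h.txt} staged={a.txt, c.txt, f.txt}
After op 9 (git reset g.txt): modified={g.txt, h.txt} staged={a.txt, c.txt, f.txt}
After op 10 (modify b.txt): modified={b.txt, g.txt, h.txt} staged={a.txt, c.txt, f.txt}
After op 11 (git reset c.txt): modified={b.txt, c.txt, g.txt, h.txt} staged={a.txt, f.txt}
After op 12 (git reset f.txt): modified={b.txt, c.txt, f.txt, g.txt, h.txt} staged={a.txt}
After op 13 (modify a.txt): modified={a.txt, b.txt, c.txt, f.txt, g.txt, h.txt} staged={a.txt}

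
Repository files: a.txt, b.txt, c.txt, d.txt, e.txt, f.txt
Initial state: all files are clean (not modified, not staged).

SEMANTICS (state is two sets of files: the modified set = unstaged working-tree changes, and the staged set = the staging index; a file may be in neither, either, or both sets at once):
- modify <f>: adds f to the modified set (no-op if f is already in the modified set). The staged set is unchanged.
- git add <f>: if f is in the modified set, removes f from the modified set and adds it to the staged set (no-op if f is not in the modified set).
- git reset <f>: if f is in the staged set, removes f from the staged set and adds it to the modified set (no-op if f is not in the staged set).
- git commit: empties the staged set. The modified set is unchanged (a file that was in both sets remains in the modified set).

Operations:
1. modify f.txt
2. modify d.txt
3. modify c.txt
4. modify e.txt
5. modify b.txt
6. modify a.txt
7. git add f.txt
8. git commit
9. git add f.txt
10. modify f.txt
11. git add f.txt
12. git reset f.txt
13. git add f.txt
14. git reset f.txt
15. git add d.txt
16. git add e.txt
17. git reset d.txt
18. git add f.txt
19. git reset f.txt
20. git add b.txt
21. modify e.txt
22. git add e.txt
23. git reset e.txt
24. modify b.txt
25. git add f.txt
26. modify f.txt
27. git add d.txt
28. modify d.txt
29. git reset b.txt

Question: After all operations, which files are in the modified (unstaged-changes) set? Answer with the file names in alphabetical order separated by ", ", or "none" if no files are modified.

Answer: a.txt, b.txt, c.txt, d.txt, e.txt, f.txt

Derivation:
After op 1 (modify f.txt): modified={f.txt} staged={none}
After op 2 (modify d.txt): modified={d.txt, f.txt} staged={none}
After op 3 (modify c.txt): modified={c.txt, d.txt, f.txt} staged={none}
After op 4 (modify e.txt): modified={c.txt, d.txt, e.txt, f.txt} staged={none}
After op 5 (modify b.txt): modified={b.txt, c.txt, d.txt, e.txt, f.txt} staged={none}
After op 6 (modify a.txt): modified={a.txt, b.txt, c.txt, d.txt, e.txt, f.txt} staged={none}
After op 7 (git add f.txt): modified={a.txt, b.txt, c.txt, d.txt, e.txt} staged={f.txt}
After op 8 (git commit): modified={a.txt, b.txt, c.txt, d.txt, e.txt} staged={none}
After op 9 (git add f.txt): modified={a.txt, b.txt, c.txt, d.txt, e.txt} staged={none}
After op 10 (modify f.txt): modified={a.txt, b.txt, c.txt, d.txt, e.txt, f.txt} staged={none}
After op 11 (git add f.txt): modified={a.txt, b.txt, c.txt, d.txt, e.txt} staged={f.txt}
After op 12 (git reset f.txt): modified={a.txt, b.txt, c.txt, d.txt, e.txt, f.txt} staged={none}
After op 13 (git add f.txt): modified={a.txt, b.txt, c.txt, d.txt, e.txt} staged={f.txt}
After op 14 (git reset f.txt): modified={a.txt, b.txt, c.txt, d.txt, e.txt, f.txt} staged={none}
After op 15 (git add d.txt): modified={a.txt, b.txt, c.txt, e.txt, f.txt} staged={d.txt}
After op 16 (git add e.txt): modified={a.txt, b.txt, c.txt, f.txt} staged={d.txt, e.txt}
After op 17 (git reset d.txt): modified={a.txt, b.txt, c.txt, d.txt, f.txt} staged={e.txt}
After op 18 (git add f.txt): modified={a.txt, b.txt, c.txt, d.txt} staged={e.txt, f.txt}
After op 19 (git reset f.txt): modified={a.txt, b.txt, c.txt, d.txt, f.txt} staged={e.txt}
After op 20 (git add b.txt): modified={a.txt, c.txt, d.txt, f.txt} staged={b.txt, e.txt}
After op 21 (modify e.txt): modified={a.txt, c.txt, d.txt, e.txt, f.txt} staged={b.txt, e.txt}
After op 22 (git add e.txt): modified={a.txt, c.txt, d.txt, f.txt} staged={b.txt, e.txt}
After op 23 (git reset e.txt): modified={a.txt, c.txt, d.txt, e.txt, f.txt} staged={b.txt}
After op 24 (modify b.txt): modified={a.txt, b.txt, c.txt, d.txt, e.txt, f.txt} staged={b.txt}
After op 25 (git add f.txt): modified={a.txt, b.txt, c.txt, d.txt, e.txt} staged={b.txt, f.txt}
After op 26 (modify f.txt): modified={a.txt, b.txt, c.txt, d.txt, e.txt, f.txt} staged={b.txt, f.txt}
After op 27 (git add d.txt): modified={a.txt, b.txt, c.txt, e.txt, f.txt} staged={b.txt, d.txt, f.txt}
After op 28 (modify d.txt): modified={a.txt, b.txt, c.txt, d.txt, e.txt, f.txt} staged={b.txt, d.txt, f.txt}
After op 29 (git reset b.txt): modified={a.txt, b.txt, c.txt, d.txt, e.txt, f.txt} staged={d.txt, f.txt}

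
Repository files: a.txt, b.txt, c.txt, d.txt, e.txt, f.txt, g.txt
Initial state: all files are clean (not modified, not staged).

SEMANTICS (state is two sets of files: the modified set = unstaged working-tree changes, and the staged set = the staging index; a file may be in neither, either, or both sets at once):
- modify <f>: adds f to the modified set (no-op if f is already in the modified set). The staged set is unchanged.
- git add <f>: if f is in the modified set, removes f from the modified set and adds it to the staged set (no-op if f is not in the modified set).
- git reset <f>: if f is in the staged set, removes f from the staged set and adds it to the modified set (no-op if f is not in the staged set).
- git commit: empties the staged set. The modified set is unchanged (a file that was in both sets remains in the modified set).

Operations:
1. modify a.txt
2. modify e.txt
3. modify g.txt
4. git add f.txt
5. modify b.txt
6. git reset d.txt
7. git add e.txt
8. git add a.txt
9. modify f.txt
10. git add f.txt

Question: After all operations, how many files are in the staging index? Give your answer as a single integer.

After op 1 (modify a.txt): modified={a.txt} staged={none}
After op 2 (modify e.txt): modified={a.txt, e.txt} staged={none}
After op 3 (modify g.txt): modified={a.txt, e.txt, g.txt} staged={none}
After op 4 (git add f.txt): modified={a.txt, e.txt, g.txt} staged={none}
After op 5 (modify b.txt): modified={a.txt, b.txt, e.txt, g.txt} staged={none}
After op 6 (git reset d.txt): modified={a.txt, b.txt, e.txt, g.txt} staged={none}
After op 7 (git add e.txt): modified={a.txt, b.txt, g.txt} staged={e.txt}
After op 8 (git add a.txt): modified={b.txt, g.txt} staged={a.txt, e.txt}
After op 9 (modify f.txt): modified={b.txt, f.txt, g.txt} staged={a.txt, e.txt}
After op 10 (git add f.txt): modified={b.txt, g.txt} staged={a.txt, e.txt, f.txt}
Final staged set: {a.txt, e.txt, f.txt} -> count=3

Answer: 3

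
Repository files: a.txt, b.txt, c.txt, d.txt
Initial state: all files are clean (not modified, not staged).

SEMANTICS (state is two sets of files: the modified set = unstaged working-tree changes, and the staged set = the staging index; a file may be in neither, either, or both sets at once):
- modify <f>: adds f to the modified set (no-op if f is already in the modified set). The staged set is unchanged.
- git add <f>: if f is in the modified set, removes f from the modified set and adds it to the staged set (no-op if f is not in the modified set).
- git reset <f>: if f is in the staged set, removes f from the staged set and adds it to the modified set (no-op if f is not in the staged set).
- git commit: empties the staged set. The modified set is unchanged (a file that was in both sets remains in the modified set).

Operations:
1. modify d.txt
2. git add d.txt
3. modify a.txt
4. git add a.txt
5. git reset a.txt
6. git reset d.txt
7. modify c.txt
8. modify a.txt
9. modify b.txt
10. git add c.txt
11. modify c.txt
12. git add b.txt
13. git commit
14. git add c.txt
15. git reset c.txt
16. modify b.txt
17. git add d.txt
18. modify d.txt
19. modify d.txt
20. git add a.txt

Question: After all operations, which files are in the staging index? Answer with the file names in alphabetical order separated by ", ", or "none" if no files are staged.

After op 1 (modify d.txt): modified={d.txt} staged={none}
After op 2 (git add d.txt): modified={none} staged={d.txt}
After op 3 (modify a.txt): modified={a.txt} staged={d.txt}
After op 4 (git add a.txt): modified={none} staged={a.txt, d.txt}
After op 5 (git reset a.txt): modified={a.txt} staged={d.txt}
After op 6 (git reset d.txt): modified={a.txt, d.txt} staged={none}
After op 7 (modify c.txt): modified={a.txt, c.txt, d.txt} staged={none}
After op 8 (modify a.txt): modified={a.txt, c.txt, d.txt} staged={none}
After op 9 (modify b.txt): modified={a.txt, b.txt, c.txt, d.txt} staged={none}
After op 10 (git add c.txt): modified={a.txt, b.txt, d.txt} staged={c.txt}
After op 11 (modify c.txt): modified={a.txt, b.txt, c.txt, d.txt} staged={c.txt}
After op 12 (git add b.txt): modified={a.txt, c.txt, d.txt} staged={b.txt, c.txt}
After op 13 (git commit): modified={a.txt, c.txt, d.txt} staged={none}
After op 14 (git add c.txt): modified={a.txt, d.txt} staged={c.txt}
After op 15 (git reset c.txt): modified={a.txt, c.txt, d.txt} staged={none}
After op 16 (modify b.txt): modified={a.txt, b.txt, c.txt, d.txt} staged={none}
After op 17 (git add d.txt): modified={a.txt, b.txt, c.txt} staged={d.txt}
After op 18 (modify d.txt): modified={a.txt, b.txt, c.txt, d.txt} staged={d.txt}
After op 19 (modify d.txt): modified={a.txt, b.txt, c.txt, d.txt} staged={d.txt}
After op 20 (git add a.txt): modified={b.txt, c.txt, d.txt} staged={a.txt, d.txt}

Answer: a.txt, d.txt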